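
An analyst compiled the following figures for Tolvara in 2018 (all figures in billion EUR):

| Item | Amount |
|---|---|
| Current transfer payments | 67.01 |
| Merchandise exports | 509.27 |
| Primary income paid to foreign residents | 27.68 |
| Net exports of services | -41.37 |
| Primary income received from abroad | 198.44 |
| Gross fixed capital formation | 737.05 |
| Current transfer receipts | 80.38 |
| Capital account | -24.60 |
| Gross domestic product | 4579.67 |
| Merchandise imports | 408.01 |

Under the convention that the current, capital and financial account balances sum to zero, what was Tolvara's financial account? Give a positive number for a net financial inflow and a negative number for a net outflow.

-219.42

Goods balance = 509.27 - 408.01 = 101.26
Services balance = -41.37
Trade balance (goods + services) = 101.26 + (-41.37) = 59.89
Net primary income = 198.44 - 27.68 = 170.76
Net secondary income = 80.38 - 67.01 = 13.37
Current account = 59.89 + 170.76 + 13.37 = 244.02
Financial account = -(244.02 + (-24.60)) = -219.42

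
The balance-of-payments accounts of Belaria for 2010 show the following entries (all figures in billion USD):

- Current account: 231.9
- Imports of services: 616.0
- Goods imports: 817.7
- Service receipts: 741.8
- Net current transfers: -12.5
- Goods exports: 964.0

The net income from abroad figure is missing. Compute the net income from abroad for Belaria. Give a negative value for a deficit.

Current account = goods balance + services balance + net primary income + net secondary income
Sum of the known components = 259.6
Net income from abroad = CA - (known components) = 231.9 - 259.6 = -27.7

-27.7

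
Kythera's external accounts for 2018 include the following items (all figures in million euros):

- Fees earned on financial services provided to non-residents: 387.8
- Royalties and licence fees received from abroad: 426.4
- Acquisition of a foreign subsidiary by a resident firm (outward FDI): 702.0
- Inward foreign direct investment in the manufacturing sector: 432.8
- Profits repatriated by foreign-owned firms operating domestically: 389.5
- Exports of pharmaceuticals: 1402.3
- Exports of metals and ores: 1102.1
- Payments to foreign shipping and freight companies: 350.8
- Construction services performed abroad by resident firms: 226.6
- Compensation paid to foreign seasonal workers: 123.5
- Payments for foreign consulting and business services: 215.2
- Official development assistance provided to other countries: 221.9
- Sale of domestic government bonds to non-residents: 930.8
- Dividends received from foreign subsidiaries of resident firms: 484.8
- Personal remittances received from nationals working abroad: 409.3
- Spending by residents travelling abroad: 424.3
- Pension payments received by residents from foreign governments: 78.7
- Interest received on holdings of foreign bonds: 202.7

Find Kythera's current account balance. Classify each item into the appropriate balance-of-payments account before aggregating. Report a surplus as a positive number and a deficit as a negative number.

Goods: 1402.3 + 1102.1 = 2504.4
Services: 426.4 - 424.3 - 215.2 - 350.8 + 387.8 + 226.6 = 50.5
Primary income: 202.7 + 484.8 - 389.5 - 123.5 = 174.5
Secondary income: 78.7 + 409.3 - 221.9 = 266.1
Current account = 2504.4 + 50.5 + 174.5 + 266.1 = 2995.5
(Excluded from the current account — financial account: acquisition of a foreign subsidiary by a resident firm (outward FDI) 702.0, inward foreign direct investment in the manufacturing sector 432.8, sale of domestic government bonds to non-residents 930.8.)

2995.5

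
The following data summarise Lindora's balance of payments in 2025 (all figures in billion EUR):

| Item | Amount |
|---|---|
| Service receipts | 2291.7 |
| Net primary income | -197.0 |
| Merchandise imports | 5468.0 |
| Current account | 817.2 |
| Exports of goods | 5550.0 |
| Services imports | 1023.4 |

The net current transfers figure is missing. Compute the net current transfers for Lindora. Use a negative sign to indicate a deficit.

Current account = goods balance + services balance + net primary income + net secondary income
Sum of the known components = 1153.3
Net current transfers = CA - (known components) = 817.2 - 1153.3 = -336.1

-336.1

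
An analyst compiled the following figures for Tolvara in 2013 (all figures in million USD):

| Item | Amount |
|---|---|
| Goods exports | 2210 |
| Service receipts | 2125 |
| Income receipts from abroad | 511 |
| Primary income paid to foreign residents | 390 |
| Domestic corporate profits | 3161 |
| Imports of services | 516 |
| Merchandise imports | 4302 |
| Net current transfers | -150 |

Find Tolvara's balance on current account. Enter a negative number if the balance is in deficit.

Goods balance = 2210 - 4302 = -2092
Services balance = 2125 - 516 = 1609
Trade balance (goods + services) = -2092 + 1609 = -483
Net primary income = 511 - 390 = 121
Net secondary income = -150
Current account = -483 + 121 + (-150) = -512

-512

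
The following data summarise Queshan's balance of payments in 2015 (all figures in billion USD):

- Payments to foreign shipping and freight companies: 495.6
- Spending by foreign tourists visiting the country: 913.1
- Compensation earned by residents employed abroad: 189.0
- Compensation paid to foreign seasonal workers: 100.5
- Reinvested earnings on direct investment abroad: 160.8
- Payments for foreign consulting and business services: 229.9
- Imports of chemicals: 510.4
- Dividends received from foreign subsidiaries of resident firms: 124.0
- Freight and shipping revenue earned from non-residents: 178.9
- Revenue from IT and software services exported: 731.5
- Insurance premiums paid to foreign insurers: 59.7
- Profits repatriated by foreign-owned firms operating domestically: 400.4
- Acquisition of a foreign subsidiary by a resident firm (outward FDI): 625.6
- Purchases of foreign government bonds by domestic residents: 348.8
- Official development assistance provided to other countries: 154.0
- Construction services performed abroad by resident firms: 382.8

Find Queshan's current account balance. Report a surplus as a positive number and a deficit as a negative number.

Goods: -510.4
Services: -229.9 - 59.7 + 731.5 + 178.9 + 382.8 - 495.6 + 913.1 = 1421.1
Primary income: -100.5 + 124.0 - 400.4 + 189.0 + 160.8 = -27.1
Secondary income: -154.0
Current account = (-510.4) + 1421.1 + (-27.1) + (-154.0) = 729.6
(Excluded from the current account — financial account: acquisition of a foreign subsidiary by a resident firm (outward FDI) 625.6, purchases of foreign government bonds by domestic residents 348.8.)

729.6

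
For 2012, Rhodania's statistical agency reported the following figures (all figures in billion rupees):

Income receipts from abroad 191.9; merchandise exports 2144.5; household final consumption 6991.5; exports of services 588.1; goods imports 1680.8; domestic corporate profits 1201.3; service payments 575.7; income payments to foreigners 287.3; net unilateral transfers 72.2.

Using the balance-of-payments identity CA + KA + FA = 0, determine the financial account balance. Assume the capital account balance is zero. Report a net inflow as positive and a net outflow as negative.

Goods balance = 2144.5 - 1680.8 = 463.7
Services balance = 588.1 - 575.7 = 12.4
Trade balance (goods + services) = 463.7 + 12.4 = 476.1
Net primary income = 191.9 - 287.3 = -95.4
Net secondary income = 72.2
Current account = 476.1 + (-95.4) + 72.2 = 452.9
Financial account = -(452.9) = -452.9

-452.9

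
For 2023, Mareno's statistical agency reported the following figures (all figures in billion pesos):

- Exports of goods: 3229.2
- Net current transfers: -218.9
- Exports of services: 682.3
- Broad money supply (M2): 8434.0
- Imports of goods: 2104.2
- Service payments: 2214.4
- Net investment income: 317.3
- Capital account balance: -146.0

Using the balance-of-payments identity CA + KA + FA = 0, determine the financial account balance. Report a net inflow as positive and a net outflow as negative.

Goods balance = 3229.2 - 2104.2 = 1125.0
Services balance = 682.3 - 2214.4 = -1532.1
Trade balance (goods + services) = 1125.0 + (-1532.1) = -407.1
Net primary income = 317.3
Net secondary income = -218.9
Current account = -407.1 + 317.3 + (-218.9) = -308.7
Financial account = -(-308.7 + (-146.0)) = 454.7

454.7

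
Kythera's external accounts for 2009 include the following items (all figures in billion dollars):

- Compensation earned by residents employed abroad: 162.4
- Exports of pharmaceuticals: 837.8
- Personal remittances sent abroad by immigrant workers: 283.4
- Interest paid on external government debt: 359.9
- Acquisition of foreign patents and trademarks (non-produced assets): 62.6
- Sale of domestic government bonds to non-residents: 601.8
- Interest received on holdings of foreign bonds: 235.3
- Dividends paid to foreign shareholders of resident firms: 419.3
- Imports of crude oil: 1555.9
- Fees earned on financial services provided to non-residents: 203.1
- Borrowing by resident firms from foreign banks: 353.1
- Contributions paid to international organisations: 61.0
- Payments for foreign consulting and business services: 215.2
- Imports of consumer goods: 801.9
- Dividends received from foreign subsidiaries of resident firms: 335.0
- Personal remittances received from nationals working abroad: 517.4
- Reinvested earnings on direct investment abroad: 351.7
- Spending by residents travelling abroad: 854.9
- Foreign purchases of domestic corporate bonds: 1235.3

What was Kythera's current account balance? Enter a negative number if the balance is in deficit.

Goods: -801.9 - 1555.9 + 837.8 = -1520.0
Services: 203.1 - 854.9 - 215.2 = -867.0
Primary income: 162.4 + 235.3 + 335.0 - 359.9 - 419.3 + 351.7 = 305.2
Secondary income: 517.4 - 61.0 - 283.4 = 173.0
Current account = (-1520.0) + (-867.0) + 305.2 + 173.0 = -1908.8
(Excluded from the current account — capital account: acquisition of foreign patents and trademarks (non-produced assets) 62.6; financial account: sale of domestic government bonds to non-residents 601.8, borrowing by resident firms from foreign banks 353.1, foreign purchases of domestic corporate bonds 1235.3.)

-1908.8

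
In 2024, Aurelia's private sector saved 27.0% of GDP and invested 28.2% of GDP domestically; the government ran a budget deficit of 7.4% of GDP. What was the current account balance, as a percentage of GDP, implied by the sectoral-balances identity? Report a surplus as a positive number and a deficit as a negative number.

-8.6

By the sectoral-balances identity, CA = (S_private - I) + (T - G).
Private balance = 27.0 - 28.2 = -1.2
Government balance (T - G) = -7.4
CA = -1.2 + (-7.4) = -8.6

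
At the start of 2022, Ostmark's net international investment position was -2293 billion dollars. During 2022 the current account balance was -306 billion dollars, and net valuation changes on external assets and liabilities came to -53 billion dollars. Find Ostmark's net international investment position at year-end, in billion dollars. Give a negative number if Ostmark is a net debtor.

Change in NIIP = current account + net valuation change = -306 + (-53) = -359
End-of-year NIIP = -2293 + (-359) = -2652

-2652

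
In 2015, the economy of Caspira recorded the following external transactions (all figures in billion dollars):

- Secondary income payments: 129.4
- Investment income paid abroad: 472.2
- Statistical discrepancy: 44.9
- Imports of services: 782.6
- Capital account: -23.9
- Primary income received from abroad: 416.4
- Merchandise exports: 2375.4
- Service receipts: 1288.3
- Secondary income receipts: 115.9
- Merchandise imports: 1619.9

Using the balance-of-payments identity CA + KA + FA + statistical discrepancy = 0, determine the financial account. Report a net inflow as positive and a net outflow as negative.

Goods balance = 2375.4 - 1619.9 = 755.5
Services balance = 1288.3 - 782.6 = 505.7
Trade balance (goods + services) = 755.5 + 505.7 = 1261.2
Net primary income = 416.4 - 472.2 = -55.8
Net secondary income = 115.9 - 129.4 = -13.5
Current account = 1261.2 + (-55.8) + (-13.5) = 1191.9
Financial account = -(1191.9 + (-23.9) + 44.9) = -1212.9

-1212.9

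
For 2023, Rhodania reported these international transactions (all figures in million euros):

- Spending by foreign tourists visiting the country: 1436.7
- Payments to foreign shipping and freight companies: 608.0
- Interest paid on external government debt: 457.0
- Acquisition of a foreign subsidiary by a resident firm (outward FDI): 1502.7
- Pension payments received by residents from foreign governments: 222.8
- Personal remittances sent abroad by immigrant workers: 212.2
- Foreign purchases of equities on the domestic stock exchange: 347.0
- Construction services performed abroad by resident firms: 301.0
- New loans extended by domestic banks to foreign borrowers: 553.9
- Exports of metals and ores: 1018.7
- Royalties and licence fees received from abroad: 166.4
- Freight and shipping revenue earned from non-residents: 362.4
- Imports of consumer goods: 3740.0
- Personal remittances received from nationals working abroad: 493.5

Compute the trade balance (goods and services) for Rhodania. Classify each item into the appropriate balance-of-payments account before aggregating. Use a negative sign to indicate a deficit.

-1062.8

Goods: -3740.0 + 1018.7 = -2721.3
Services: 1436.7 + 362.4 + 301.0 - 608.0 + 166.4 = 1658.5
Trade balance = -2721.3 + 1658.5 = -1062.8
(Excluded from the trade balance — primary income: interest paid on external government debt 457.0; financial account: acquisition of a foreign subsidiary by a resident firm (outward FDI) 1502.7, foreign purchases of equities on the domestic stock exchange 347.0, new loans extended by domestic banks to foreign borrowers 553.9; secondary income: pension payments received by residents from foreign governments 222.8, personal remittances sent abroad by immigrant workers 212.2, personal remittances received from nationals working abroad 493.5.)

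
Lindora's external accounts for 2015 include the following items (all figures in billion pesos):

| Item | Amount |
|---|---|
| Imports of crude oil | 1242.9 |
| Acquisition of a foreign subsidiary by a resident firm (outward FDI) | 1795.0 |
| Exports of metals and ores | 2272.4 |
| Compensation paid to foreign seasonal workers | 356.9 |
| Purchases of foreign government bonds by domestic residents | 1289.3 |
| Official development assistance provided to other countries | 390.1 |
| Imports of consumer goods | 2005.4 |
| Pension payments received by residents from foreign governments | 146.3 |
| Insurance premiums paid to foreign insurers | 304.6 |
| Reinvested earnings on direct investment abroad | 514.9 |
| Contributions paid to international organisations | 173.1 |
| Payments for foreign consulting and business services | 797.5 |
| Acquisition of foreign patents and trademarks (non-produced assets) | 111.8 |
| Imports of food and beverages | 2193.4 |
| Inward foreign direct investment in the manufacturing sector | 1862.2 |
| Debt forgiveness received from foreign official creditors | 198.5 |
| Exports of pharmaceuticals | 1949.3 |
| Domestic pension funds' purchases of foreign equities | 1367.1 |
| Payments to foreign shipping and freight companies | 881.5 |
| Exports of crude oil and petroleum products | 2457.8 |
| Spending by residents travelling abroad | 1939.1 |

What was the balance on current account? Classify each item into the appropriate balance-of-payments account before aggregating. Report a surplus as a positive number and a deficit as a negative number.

Goods: 1949.3 - 2193.4 + 2457.8 + 2272.4 - 2005.4 - 1242.9 = 1237.8
Services: -304.6 - 881.5 - 797.5 - 1939.1 = -3922.7
Primary income: 514.9 - 356.9 = 158.0
Secondary income: 146.3 - 390.1 - 173.1 = -416.9
Current account = 1237.8 + (-3922.7) + 158.0 + (-416.9) = -2943.8
(Excluded from the current account — financial account: acquisition of a foreign subsidiary by a resident firm (outward FDI) 1795.0, purchases of foreign government bonds by domestic residents 1289.3, inward foreign direct investment in the manufacturing sector 1862.2, domestic pension funds' purchases of foreign equities 1367.1; capital account: acquisition of foreign patents and trademarks (non-produced assets) 111.8, debt forgiveness received from foreign official creditors 198.5.)

-2943.8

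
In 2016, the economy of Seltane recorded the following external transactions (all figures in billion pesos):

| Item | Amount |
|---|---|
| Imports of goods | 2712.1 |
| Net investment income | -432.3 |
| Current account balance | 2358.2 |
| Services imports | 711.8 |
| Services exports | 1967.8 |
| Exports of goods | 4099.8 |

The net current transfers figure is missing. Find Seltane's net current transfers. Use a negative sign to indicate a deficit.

146.8

Current account = goods balance + services balance + net primary income + net secondary income
Sum of the known components = 2211.4
Net current transfers = CA - (known components) = 2358.2 - 2211.4 = 146.8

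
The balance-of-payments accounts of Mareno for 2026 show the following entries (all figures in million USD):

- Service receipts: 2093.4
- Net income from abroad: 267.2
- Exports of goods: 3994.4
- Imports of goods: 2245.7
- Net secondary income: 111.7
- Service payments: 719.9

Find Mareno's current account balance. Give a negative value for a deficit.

Goods balance = 3994.4 - 2245.7 = 1748.7
Services balance = 2093.4 - 719.9 = 1373.5
Trade balance (goods + services) = 1748.7 + 1373.5 = 3122.2
Net primary income = 267.2
Net secondary income = 111.7
Current account = 3122.2 + 267.2 + 111.7 = 3501.1

3501.1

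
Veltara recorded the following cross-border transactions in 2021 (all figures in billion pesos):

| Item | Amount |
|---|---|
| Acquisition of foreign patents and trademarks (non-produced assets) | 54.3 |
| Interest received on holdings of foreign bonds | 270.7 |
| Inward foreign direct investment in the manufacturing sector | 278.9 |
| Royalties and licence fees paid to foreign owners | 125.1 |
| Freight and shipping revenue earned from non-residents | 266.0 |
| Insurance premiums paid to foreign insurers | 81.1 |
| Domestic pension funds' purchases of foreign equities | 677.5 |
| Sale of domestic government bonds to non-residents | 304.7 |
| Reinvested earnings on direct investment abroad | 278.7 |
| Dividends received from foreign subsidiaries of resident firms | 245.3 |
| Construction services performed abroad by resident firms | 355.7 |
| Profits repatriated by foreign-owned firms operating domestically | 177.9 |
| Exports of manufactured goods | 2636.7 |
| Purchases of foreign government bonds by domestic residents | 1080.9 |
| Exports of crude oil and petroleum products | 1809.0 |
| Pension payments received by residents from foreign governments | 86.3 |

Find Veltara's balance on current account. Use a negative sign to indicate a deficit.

Goods: 2636.7 + 1809.0 = 4445.7
Services: -81.1 - 125.1 + 355.7 + 266.0 = 415.5
Primary income: 270.7 + 245.3 + 278.7 - 177.9 = 616.8
Secondary income: 86.3
Current account = 4445.7 + 415.5 + 616.8 + 86.3 = 5564.3
(Excluded from the current account — capital account: acquisition of foreign patents and trademarks (non-produced assets) 54.3; financial account: inward foreign direct investment in the manufacturing sector 278.9, domestic pension funds' purchases of foreign equities 677.5, sale of domestic government bonds to non-residents 304.7, purchases of foreign government bonds by domestic residents 1080.9.)

5564.3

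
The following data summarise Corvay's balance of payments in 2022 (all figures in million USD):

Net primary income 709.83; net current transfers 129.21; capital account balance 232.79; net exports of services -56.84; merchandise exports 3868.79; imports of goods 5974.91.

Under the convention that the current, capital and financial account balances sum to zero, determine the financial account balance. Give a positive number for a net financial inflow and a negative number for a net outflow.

Goods balance = 3868.79 - 5974.91 = -2106.12
Services balance = -56.84
Trade balance (goods + services) = -2106.12 + (-56.84) = -2162.96
Net primary income = 709.83
Net secondary income = 129.21
Current account = -2162.96 + 709.83 + 129.21 = -1323.92
Financial account = -(-1323.92 + 232.79) = 1091.13

1091.13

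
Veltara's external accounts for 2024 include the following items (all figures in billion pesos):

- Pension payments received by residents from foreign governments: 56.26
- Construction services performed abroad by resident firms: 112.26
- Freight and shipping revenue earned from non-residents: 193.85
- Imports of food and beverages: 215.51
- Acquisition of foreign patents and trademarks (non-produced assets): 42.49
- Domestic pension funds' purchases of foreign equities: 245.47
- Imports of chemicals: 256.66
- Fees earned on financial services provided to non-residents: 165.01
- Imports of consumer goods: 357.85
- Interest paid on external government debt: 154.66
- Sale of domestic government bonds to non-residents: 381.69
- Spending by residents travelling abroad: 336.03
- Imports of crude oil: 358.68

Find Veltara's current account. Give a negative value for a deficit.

-1152.01

Goods: -358.68 - 357.85 - 215.51 - 256.66 = -1188.70
Services: 193.85 - 336.03 + 112.26 + 165.01 = 135.09
Primary income: -154.66
Secondary income: 56.26
Current account = (-1188.70) + 135.09 + (-154.66) + 56.26 = -1152.01
(Excluded from the current account — capital account: acquisition of foreign patents and trademarks (non-produced assets) 42.49; financial account: domestic pension funds' purchases of foreign equities 245.47, sale of domestic government bonds to non-residents 381.69.)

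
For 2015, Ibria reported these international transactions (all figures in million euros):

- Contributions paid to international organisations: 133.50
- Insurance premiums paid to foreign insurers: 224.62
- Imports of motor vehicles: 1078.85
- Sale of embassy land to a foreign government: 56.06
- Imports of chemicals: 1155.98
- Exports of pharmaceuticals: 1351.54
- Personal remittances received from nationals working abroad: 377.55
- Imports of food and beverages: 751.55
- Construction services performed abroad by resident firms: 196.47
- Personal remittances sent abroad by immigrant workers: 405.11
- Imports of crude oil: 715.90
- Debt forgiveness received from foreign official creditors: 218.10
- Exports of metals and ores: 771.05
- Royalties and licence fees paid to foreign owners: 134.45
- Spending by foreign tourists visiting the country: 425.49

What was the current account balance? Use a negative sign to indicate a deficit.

-1477.86

Goods: -1155.98 - 751.55 + 771.05 - 1078.85 - 715.90 + 1351.54 = -1579.69
Services: 196.47 - 224.62 + 425.49 - 134.45 = 262.89
Secondary income: -405.11 + 377.55 - 133.50 = -161.06
Current account = (-1579.69) + 262.89 + (-161.06) = -1477.86
(Excluded from the current account — capital account: sale of embassy land to a foreign government 56.06, debt forgiveness received from foreign official creditors 218.10.)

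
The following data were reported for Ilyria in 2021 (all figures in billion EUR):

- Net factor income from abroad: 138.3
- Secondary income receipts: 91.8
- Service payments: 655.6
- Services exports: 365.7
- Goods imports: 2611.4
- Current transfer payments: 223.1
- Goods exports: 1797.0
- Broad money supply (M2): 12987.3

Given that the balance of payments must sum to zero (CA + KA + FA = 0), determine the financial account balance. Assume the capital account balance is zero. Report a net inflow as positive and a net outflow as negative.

Goods balance = 1797.0 - 2611.4 = -814.4
Services balance = 365.7 - 655.6 = -289.9
Trade balance (goods + services) = -814.4 + (-289.9) = -1104.3
Net primary income = 138.3
Net secondary income = 91.8 - 223.1 = -131.3
Current account = -1104.3 + 138.3 + (-131.3) = -1097.3
Financial account = -(-1097.3) = 1097.3

1097.3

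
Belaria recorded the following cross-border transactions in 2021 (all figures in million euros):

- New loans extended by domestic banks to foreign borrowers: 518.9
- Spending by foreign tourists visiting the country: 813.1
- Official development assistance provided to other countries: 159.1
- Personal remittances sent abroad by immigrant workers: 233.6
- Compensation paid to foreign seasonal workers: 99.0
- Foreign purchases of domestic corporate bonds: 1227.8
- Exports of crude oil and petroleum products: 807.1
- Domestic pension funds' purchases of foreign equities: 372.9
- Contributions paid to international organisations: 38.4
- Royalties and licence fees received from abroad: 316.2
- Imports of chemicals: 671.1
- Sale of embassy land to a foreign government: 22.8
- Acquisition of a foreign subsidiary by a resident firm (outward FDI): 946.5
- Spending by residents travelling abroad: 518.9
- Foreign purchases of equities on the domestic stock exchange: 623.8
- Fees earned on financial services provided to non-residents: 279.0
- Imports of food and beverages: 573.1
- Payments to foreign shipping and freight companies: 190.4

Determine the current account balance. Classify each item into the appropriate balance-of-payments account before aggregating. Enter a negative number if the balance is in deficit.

Goods: 807.1 - 671.1 - 573.1 = -437.1
Services: 316.2 + 813.1 - 190.4 + 279.0 - 518.9 = 699.0
Primary income: -99.0
Secondary income: -159.1 - 38.4 - 233.6 = -431.1
Current account = (-437.1) + 699.0 + (-99.0) + (-431.1) = -268.2
(Excluded from the current account — financial account: new loans extended by domestic banks to foreign borrowers 518.9, foreign purchases of domestic corporate bonds 1227.8, domestic pension funds' purchases of foreign equities 372.9, acquisition of a foreign subsidiary by a resident firm (outward FDI) 946.5, foreign purchases of equities on the domestic stock exchange 623.8; capital account: sale of embassy land to a foreign government 22.8.)

-268.2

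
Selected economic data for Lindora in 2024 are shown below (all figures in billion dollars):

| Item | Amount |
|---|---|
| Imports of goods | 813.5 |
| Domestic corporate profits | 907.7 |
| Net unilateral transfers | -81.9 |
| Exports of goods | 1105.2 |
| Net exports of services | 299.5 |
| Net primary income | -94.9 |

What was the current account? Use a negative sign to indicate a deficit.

414.4

Goods balance = 1105.2 - 813.5 = 291.7
Services balance = 299.5
Trade balance (goods + services) = 291.7 + 299.5 = 591.2
Net primary income = -94.9
Net secondary income = -81.9
Current account = 591.2 + (-94.9) + (-81.9) = 414.4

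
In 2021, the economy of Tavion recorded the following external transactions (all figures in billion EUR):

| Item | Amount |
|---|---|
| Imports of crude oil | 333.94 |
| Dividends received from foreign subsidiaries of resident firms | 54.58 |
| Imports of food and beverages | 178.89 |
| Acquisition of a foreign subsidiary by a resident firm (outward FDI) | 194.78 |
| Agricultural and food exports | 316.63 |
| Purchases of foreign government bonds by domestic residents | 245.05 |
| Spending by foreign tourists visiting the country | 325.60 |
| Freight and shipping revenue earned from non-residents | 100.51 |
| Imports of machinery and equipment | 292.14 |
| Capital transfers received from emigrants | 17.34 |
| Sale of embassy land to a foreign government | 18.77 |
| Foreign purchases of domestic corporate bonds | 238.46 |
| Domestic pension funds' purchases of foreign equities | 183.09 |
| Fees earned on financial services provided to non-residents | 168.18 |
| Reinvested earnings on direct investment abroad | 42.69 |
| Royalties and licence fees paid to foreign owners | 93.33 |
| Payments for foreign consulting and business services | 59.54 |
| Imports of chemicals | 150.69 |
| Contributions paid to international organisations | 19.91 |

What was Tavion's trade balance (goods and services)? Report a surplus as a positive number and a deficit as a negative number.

-197.61

Goods: -178.89 - 333.94 - 292.14 + 316.63 - 150.69 = -639.03
Services: 100.51 - 59.54 + 325.60 - 93.33 + 168.18 = 441.42
Trade balance = -639.03 + 441.42 = -197.61
(Excluded from the trade balance — primary income: dividends received from foreign subsidiaries of resident firms 54.58, reinvested earnings on direct investment abroad 42.69; financial account: acquisition of a foreign subsidiary by a resident firm (outward FDI) 194.78, purchases of foreign government bonds by domestic residents 245.05, foreign purchases of domestic corporate bonds 238.46, domestic pension funds' purchases of foreign equities 183.09; capital account: capital transfers received from emigrants 17.34, sale of embassy land to a foreign government 18.77; secondary income: contributions paid to international organisations 19.91.)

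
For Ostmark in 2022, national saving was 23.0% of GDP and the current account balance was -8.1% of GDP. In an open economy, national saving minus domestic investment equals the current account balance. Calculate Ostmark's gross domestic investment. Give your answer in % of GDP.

S - I = CA (net lending to the rest of the world).
I = S - CA = 23.0 - (-8.1) = 31.1

31.1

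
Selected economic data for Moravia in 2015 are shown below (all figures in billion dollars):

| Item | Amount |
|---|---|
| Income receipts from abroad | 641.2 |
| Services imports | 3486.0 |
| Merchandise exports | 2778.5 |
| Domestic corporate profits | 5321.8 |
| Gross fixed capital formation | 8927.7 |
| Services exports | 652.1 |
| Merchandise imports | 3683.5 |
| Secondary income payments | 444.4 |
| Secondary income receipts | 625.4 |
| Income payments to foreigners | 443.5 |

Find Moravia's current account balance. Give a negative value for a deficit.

-3360.2

Goods balance = 2778.5 - 3683.5 = -905.0
Services balance = 652.1 - 3486.0 = -2833.9
Trade balance (goods + services) = -905.0 + (-2833.9) = -3738.9
Net primary income = 641.2 - 443.5 = 197.7
Net secondary income = 625.4 - 444.4 = 181.0
Current account = -3738.9 + 197.7 + 181.0 = -3360.2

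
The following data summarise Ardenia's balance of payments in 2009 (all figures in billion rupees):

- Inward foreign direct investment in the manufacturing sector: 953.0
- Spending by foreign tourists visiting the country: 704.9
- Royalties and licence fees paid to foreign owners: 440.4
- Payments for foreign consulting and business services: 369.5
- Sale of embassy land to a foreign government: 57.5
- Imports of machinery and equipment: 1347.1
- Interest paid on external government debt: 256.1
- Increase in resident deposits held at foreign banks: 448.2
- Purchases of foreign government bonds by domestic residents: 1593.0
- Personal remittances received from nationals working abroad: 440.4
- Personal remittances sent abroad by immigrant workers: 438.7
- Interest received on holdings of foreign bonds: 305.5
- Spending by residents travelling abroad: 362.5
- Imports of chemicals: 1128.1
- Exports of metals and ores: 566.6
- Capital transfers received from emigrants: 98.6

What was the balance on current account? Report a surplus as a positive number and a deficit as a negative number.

-2325.0

Goods: 566.6 - 1347.1 - 1128.1 = -1908.6
Services: -369.5 - 440.4 - 362.5 + 704.9 = -467.5
Primary income: 305.5 - 256.1 = 49.4
Secondary income: 440.4 - 438.7 = 1.7
Current account = (-1908.6) + (-467.5) + 49.4 + 1.7 = -2325.0
(Excluded from the current account — financial account: inward foreign direct investment in the manufacturing sector 953.0, increase in resident deposits held at foreign banks 448.2, purchases of foreign government bonds by domestic residents 1593.0; capital account: sale of embassy land to a foreign government 57.5, capital transfers received from emigrants 98.6.)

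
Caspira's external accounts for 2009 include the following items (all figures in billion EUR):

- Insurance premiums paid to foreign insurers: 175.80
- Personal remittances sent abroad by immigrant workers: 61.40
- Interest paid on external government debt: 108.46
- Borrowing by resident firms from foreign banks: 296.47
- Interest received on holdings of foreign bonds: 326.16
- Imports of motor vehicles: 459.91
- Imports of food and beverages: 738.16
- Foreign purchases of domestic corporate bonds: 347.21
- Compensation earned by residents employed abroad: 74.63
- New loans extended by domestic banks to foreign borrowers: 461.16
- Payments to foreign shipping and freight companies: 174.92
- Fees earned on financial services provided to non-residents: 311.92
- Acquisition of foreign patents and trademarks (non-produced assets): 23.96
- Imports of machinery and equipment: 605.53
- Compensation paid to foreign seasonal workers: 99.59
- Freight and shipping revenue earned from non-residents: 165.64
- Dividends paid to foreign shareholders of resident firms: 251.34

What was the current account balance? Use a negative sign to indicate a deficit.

-1796.76

Goods: -459.91 - 605.53 - 738.16 = -1803.60
Services: -175.80 + 311.92 - 174.92 + 165.64 = 126.84
Primary income: 74.63 - 99.59 - 108.46 - 251.34 + 326.16 = -58.60
Secondary income: -61.40
Current account = (-1803.60) + 126.84 + (-58.60) + (-61.40) = -1796.76
(Excluded from the current account — financial account: borrowing by resident firms from foreign banks 296.47, foreign purchases of domestic corporate bonds 347.21, new loans extended by domestic banks to foreign borrowers 461.16; capital account: acquisition of foreign patents and trademarks (non-produced assets) 23.96.)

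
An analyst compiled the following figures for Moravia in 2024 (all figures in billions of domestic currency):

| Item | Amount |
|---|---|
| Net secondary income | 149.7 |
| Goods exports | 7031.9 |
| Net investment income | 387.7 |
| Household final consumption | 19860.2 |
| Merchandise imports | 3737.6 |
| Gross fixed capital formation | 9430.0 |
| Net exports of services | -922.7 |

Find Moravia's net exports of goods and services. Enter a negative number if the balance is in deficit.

Goods balance = 7031.9 - 3737.6 = 3294.3
Services balance = -922.7
Trade balance (goods + services) = 3294.3 + (-922.7) = 2371.6

2371.6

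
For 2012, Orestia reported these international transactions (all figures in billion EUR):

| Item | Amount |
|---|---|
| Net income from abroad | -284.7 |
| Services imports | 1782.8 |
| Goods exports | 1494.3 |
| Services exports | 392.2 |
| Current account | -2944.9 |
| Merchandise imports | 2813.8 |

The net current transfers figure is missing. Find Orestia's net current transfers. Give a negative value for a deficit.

49.9

Current account = goods balance + services balance + net primary income + net secondary income
Sum of the known components = -2994.8
Net current transfers = CA - (known components) = -2944.9 - (-2994.8) = 49.9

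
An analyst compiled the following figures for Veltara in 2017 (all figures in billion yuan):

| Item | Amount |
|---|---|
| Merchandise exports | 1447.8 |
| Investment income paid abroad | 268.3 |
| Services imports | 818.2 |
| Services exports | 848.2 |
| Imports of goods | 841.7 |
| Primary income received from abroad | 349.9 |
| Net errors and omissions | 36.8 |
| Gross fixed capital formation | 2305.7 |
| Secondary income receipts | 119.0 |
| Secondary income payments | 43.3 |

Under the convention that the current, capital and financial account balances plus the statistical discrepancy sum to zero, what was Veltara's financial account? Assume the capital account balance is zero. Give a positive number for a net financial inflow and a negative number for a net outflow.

-830.2

Goods balance = 1447.8 - 841.7 = 606.1
Services balance = 848.2 - 818.2 = 30.0
Trade balance (goods + services) = 606.1 + 30.0 = 636.1
Net primary income = 349.9 - 268.3 = 81.6
Net secondary income = 119.0 - 43.3 = 75.7
Current account = 636.1 + 81.6 + 75.7 = 793.4
Financial account = -(793.4 + 36.8) = -830.2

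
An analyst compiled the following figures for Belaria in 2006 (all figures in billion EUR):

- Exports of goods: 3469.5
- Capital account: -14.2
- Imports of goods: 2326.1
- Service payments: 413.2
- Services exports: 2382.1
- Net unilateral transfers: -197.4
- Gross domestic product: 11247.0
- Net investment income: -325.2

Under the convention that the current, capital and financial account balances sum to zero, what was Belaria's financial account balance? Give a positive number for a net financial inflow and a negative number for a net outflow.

-2575.5

Goods balance = 3469.5 - 2326.1 = 1143.4
Services balance = 2382.1 - 413.2 = 1968.9
Trade balance (goods + services) = 1143.4 + 1968.9 = 3112.3
Net primary income = -325.2
Net secondary income = -197.4
Current account = 3112.3 + (-325.2) + (-197.4) = 2589.7
Financial account = -(2589.7 + (-14.2)) = -2575.5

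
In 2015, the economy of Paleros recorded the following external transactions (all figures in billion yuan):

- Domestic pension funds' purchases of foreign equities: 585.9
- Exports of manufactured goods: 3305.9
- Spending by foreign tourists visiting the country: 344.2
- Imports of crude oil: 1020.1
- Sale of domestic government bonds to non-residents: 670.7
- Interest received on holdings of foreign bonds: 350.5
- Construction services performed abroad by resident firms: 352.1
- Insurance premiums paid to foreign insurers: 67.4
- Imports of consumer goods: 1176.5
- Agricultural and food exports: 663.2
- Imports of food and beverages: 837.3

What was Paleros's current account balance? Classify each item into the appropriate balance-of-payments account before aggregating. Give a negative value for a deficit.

Goods: 3305.9 - 1020.1 + 663.2 - 1176.5 - 837.3 = 935.2
Services: -67.4 + 344.2 + 352.1 = 628.9
Primary income: 350.5
Current account = 935.2 + 628.9 + 350.5 = 1914.6
(Excluded from the current account — financial account: domestic pension funds' purchases of foreign equities 585.9, sale of domestic government bonds to non-residents 670.7.)

1914.6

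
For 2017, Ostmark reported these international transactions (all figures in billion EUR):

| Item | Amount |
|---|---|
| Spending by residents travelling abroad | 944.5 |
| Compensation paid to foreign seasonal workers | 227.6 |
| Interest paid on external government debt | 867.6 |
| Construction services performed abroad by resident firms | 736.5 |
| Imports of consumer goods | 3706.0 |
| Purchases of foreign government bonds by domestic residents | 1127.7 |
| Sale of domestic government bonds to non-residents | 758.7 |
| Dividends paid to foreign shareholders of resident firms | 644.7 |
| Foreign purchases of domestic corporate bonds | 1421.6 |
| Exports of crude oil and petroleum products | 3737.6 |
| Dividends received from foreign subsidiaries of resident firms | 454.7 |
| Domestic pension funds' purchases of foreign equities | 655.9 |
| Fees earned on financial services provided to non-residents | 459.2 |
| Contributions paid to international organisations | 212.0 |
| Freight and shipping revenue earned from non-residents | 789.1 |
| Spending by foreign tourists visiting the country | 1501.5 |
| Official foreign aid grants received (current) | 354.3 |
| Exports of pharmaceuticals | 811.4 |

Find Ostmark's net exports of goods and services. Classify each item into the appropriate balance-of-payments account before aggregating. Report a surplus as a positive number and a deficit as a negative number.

Goods: 811.4 + 3737.6 - 3706.0 = 843.0
Services: 789.1 + 736.5 + 459.2 + 1501.5 - 944.5 = 2541.8
Trade balance = 843.0 + 2541.8 = 3384.8
(Excluded from the trade balance — primary income: compensation paid to foreign seasonal workers 227.6, interest paid on external government debt 867.6, dividends paid to foreign shareholders of resident firms 644.7, dividends received from foreign subsidiaries of resident firms 454.7; financial account: purchases of foreign government bonds by domestic residents 1127.7, sale of domestic government bonds to non-residents 758.7, foreign purchases of domestic corporate bonds 1421.6, domestic pension funds' purchases of foreign equities 655.9; secondary income: contributions paid to international organisations 212.0, official foreign aid grants received (current) 354.3.)

3384.8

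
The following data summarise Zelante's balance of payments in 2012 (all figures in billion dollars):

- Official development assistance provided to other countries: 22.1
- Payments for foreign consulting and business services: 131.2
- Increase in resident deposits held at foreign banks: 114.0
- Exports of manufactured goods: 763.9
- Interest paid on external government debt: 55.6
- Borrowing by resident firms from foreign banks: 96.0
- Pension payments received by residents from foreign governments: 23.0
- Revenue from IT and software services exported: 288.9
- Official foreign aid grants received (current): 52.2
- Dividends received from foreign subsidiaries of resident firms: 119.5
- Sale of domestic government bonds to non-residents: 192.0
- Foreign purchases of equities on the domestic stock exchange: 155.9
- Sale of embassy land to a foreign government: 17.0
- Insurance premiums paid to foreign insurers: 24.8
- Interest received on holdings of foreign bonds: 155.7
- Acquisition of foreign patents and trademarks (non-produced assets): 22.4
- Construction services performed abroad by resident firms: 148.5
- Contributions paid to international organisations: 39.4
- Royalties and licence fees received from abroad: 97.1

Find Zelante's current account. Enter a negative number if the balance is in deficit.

1375.7

Goods: 763.9
Services: 97.1 + 148.5 - 24.8 + 288.9 - 131.2 = 378.5
Primary income: -55.6 + 119.5 + 155.7 = 219.6
Secondary income: 52.2 + 23.0 - 39.4 - 22.1 = 13.7
Current account = 763.9 + 378.5 + 219.6 + 13.7 = 1375.7
(Excluded from the current account — financial account: increase in resident deposits held at foreign banks 114.0, borrowing by resident firms from foreign banks 96.0, sale of domestic government bonds to non-residents 192.0, foreign purchases of equities on the domestic stock exchange 155.9; capital account: sale of embassy land to a foreign government 17.0, acquisition of foreign patents and trademarks (non-produced assets) 22.4.)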